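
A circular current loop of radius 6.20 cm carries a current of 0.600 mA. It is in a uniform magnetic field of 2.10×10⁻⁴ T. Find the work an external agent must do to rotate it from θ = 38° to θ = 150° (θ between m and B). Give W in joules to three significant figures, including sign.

Magnetic moment m = IA = Iπa² = (6.00×10⁻⁴)·π·(0.0620)² = 7.246×10⁻⁶ A·m².
W_ext = ΔU = −mB cosθ₂ + mB cosθ₁ = mB(cosθ₁ − cosθ₂).
W = (7.246×10⁻⁶)(2.10×10⁻⁴)·(cos38° − cos150°) = (1.522×10⁻⁹)·(+1.6540) = 2.517×10⁻⁹ J.

W ≈ 2.52×10⁻⁹ J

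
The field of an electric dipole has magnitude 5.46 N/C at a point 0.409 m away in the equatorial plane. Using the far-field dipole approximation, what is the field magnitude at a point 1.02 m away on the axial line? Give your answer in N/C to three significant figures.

E ≈ 0.704 N/C

Dipole fields scale as 1/r³ in the far field.
The axial field is twice the equatorial field at the same r, so the geometry factor is 2/1.
E₂ = E₁ · (2/1) · (r₁/r₂)³ = 5.46 · 2 · (0.409/1.02)³.
(r₁/r₂)³ = (0.401)³ = 0.06447.
E₂ ≈ 0.7040 N/C.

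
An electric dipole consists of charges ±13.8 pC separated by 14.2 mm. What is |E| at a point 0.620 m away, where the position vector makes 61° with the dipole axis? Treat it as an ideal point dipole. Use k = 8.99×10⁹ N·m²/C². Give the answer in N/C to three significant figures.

Dipole moment p = qd = (1.38×10⁻¹¹ C)(0.0142 m) = 1.96×10⁻¹³ C·m.
At angle θ the dipole field magnitude is E = (kp/r³)·√(1 + 3cos²θ).
kp/r³ = (8.99×10⁹)(1.96×10⁻¹³) / (0.620)³ = 0.007393 N/C.
√(1 + 3cos²61°) = √(1 + 3·0.2350) = √1.7051 ≈ 1.3058.
E ≈ 0.007393 × 1.306 = 0.009654 N/C.

E ≈ 0.00965 N/C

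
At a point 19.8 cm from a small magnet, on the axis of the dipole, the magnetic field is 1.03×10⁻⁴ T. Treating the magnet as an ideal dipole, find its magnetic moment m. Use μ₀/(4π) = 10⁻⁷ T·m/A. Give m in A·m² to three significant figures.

m ≈ 4.00 A·m²

On axis B = (μ₀/4π)·2m/r³, so m = Br³·4π/(μ₀·2).
m = (1.03×10⁻⁴)·(0.198)³ / (2·10⁻⁷) = 3.998 A·m².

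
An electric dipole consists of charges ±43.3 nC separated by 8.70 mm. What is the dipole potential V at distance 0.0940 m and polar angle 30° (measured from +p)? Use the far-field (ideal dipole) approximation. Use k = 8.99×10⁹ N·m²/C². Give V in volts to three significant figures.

Dipole moment p = qd = (4.33×10⁻⁸ C)(0.00870 m) = 3.767×10⁻¹⁰ C·m.
The dipole potential is V = kp cosθ / r².
V = (8.99×10⁹)(3.767×10⁻¹⁰)·cos30° / (0.0940)² = 331.9 V.

V ≈ 332 V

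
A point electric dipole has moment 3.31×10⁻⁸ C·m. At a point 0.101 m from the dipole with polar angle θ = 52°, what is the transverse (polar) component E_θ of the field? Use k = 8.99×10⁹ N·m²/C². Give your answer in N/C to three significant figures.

E_θ ≈ 2.28×10⁵ N/C

For a dipole, E_θ = (kp sinθ)/r³.
kp/r³ = (8.99×10⁹)(3.31×10⁻⁸)/(0.101)³ = 2.888×10⁵ N/C.
E_θ = 2.888×10⁵·sin52° = 2.276×10⁵ N/C.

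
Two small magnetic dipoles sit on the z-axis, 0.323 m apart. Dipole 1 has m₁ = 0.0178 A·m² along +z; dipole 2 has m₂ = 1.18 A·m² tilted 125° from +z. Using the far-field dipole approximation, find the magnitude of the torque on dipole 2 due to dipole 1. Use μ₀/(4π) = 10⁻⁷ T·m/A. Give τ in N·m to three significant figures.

Dipole B is on the axis of dipole A, so B₁ there is axial: B₁ = (μ₀/4π)·2m₁/r³ along +z.
B₁ = 2(10⁻⁷)(0.0178)/(0.323)³ = 1.056×10⁻⁷ T.
τ = m₂ B₁ sinθ.
τ = (1.18)(1.056×10⁻⁷)·sin125° = 1.021×10⁻⁷ N·m.

τ ≈ 1.02×10⁻⁷ N·m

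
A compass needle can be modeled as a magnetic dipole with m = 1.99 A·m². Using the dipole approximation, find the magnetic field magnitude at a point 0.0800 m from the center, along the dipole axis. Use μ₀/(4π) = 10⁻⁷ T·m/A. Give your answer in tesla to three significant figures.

On axis B = (μ₀/4π)·2m/r³.
B = 2·(10⁻⁷)·(1.99) / (0.0800)³ = 7.773×10⁻⁴ T.

B ≈ 7.77×10⁻⁴ T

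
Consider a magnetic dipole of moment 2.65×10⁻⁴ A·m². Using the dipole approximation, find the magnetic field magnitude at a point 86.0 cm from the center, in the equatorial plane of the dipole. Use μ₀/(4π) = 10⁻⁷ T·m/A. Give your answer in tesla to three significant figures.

In the equatorial plane B = (μ₀/4π)·m/r³ (half the axial value).
B = (10⁻⁷)·(2.65×10⁻⁴) / (0.860)³ = 4.166×10⁻¹¹ T.

B ≈ 4.17×10⁻¹¹ T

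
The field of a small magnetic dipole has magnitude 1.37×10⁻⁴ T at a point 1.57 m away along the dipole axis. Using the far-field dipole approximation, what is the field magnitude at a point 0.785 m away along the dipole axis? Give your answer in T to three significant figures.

B ≈ 0.00110 T

Dipole fields scale as 1/r³ in the far field; the geometry is the same at both points.
B₂ = B₁ · (r₁/r₂)³ = 1.37×10⁻⁴ · (1.57/0.785)³.
(r₁/r₂)³ = (2)³ = 8.
B₂ ≈ 0.001096 T.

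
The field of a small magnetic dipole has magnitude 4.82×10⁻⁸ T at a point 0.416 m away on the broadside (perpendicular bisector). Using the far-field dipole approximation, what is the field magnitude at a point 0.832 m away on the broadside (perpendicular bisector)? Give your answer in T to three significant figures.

B ≈ 6.02×10⁻⁹ T

Dipole fields scale as 1/r³ in the far field; the geometry is the same at both points.
B₂ = B₁ · (r₁/r₂)³ = 4.82×10⁻⁸ · (0.416/0.832)³.
(r₁/r₂)³ = (0.5)³ = 0.125.
B₂ ≈ 6.025×10⁻⁹ T.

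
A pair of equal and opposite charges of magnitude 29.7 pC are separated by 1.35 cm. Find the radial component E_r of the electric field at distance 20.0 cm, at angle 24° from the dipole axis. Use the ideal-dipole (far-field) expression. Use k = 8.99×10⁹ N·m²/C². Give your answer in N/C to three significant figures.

Dipole moment p = qd = (2.97×10⁻¹¹ C)(0.0135 m) = 4.01×10⁻¹³ C·m.
For a dipole, E_r = (2kp cosθ)/r³.
kp/r³ = (8.99×10⁹)(4.01×10⁻¹³)/(0.200)³ = 0.4506 N/C.
E_r = 2·0.4506·cos24° = 0.8233 N/C.

E_r ≈ 0.823 N/C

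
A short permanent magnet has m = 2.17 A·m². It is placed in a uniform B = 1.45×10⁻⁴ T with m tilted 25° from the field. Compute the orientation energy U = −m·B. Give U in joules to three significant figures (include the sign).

U ≈ -2.85×10⁻⁴ J

U = −m·B = −mB cosθ.
U = −(2.17)(1.45×10⁻⁴)·cos25° = -2.852×10⁻⁴ J.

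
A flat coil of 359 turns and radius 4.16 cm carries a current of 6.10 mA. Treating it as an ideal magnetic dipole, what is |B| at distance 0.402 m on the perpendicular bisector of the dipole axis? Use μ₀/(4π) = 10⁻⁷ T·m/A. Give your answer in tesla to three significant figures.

B ≈ 1.83×10⁻⁸ T

m = NIA = NIπa² = 359·(0.00610)·π·(0.0416)² = 0.01191 A·m².
In the equatorial plane B = (μ₀/4π)·m/r³ (half the axial value).
B = (10⁻⁷)·(0.01191) / (0.402)³ = 1.833×10⁻⁸ T.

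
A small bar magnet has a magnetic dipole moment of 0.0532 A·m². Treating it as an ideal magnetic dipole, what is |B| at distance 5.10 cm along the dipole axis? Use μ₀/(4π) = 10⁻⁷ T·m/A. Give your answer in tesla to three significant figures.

On axis B = (μ₀/4π)·2m/r³.
B = 2·(10⁻⁷)·(0.0532) / (0.0510)³ = 8.021×10⁻⁵ T.

B ≈ 8.02×10⁻⁵ T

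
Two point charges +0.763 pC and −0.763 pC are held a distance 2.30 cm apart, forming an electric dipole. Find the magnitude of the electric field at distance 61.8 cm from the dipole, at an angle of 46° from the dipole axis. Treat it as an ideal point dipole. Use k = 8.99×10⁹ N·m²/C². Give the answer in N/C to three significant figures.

Dipole moment p = qd = (7.63×10⁻¹³ C)(0.0230 m) = 1.755×10⁻¹⁴ C·m.
At angle θ the dipole field magnitude is E = (kp/r³)·√(1 + 3cos²θ).
kp/r³ = (8.99×10⁹)(1.755×10⁻¹⁴) / (0.618)³ = 6.685×10⁻⁴ N/C.
√(1 + 3cos²46°) = √(1 + 3·0.4826) = √2.4477 ≈ 1.5645.
E ≈ 6.685×10⁻⁴ × 1.564 = 0.001046 N/C.

E ≈ 0.00105 N/C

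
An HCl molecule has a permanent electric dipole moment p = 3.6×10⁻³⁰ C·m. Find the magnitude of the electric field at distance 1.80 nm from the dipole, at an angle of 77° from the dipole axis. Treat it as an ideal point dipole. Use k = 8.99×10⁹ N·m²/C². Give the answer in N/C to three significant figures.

At angle θ the dipole field magnitude is E = (kp/r³)·√(1 + 3cos²θ).
kp/r³ = (8.99×10⁹)(3.60×10⁻³⁰) / (1.80×10⁻⁹)³ = 5.549×10⁶ N/C.
√(1 + 3cos²77°) = √(1 + 3·0.0506) = √1.1518 ≈ 1.0732.
E ≈ 5.549×10⁶ × 1.073 = 5.956×10⁶ N/C.

E ≈ 5.96×10⁶ N/C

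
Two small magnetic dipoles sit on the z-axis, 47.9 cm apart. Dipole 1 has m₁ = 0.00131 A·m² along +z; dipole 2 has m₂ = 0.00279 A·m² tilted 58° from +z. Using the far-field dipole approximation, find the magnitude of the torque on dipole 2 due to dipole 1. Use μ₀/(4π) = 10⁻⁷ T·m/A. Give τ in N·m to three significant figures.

τ ≈ 5.64×10⁻¹² N·m

Dipole B is on the axis of dipole A, so B₁ there is axial: B₁ = (μ₀/4π)·2m₁/r³ along +z.
B₁ = 2(10⁻⁷)(0.00131)/(0.479)³ = 2.384×10⁻⁹ T.
τ = m₂ B₁ sinθ.
τ = (0.00279)(2.384×10⁻⁹)·sin58° = 5.641×10⁻¹² N·m.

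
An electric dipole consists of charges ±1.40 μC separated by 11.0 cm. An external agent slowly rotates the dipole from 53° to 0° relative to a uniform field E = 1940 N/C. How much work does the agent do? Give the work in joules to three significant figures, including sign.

W ≈ -1.19×10⁻⁴ J

Dipole moment p = qd = (1.40×10⁻⁶ C)(0.110 m) = 1.54×10⁻⁷ C·m.
W_ext = ΔU = U(θ₂) − U(θ₁) = −pE cosθ₂ − (−pE cosθ₁) = pE(cosθ₁ − cosθ₂).
W = (1.54×10⁻⁷)(1940)·(cos53° − cos0°) = (2.988×10⁻⁴)·(-0.3982) = -1.190×10⁻⁴ J.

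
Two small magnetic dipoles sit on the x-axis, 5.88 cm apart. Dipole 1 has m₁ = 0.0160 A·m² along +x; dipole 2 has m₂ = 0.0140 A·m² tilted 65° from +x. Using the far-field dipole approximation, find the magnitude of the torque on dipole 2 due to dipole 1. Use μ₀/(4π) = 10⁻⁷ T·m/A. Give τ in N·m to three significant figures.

Dipole B is on the axis of dipole A, so B₁ there is axial: B₁ = (μ₀/4π)·2m₁/r³ along +x.
B₁ = 2(10⁻⁷)(0.0160)/(0.0588)³ = 1.574×10⁻⁵ T.
τ = m₂ B₁ sinθ.
τ = (0.0140)(1.574×10⁻⁵)·sin65° = 1.997×10⁻⁷ N·m.

τ ≈ 2.00×10⁻⁷ N·m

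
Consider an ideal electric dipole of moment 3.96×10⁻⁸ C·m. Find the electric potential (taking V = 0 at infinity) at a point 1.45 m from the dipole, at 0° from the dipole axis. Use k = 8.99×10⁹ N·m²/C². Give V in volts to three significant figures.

The dipole potential is V = kp cosθ / r².
V = (8.99×10⁹)(3.96×10⁻⁸)·cos0° / (1.45)² = 169.3 V.

V ≈ 169 V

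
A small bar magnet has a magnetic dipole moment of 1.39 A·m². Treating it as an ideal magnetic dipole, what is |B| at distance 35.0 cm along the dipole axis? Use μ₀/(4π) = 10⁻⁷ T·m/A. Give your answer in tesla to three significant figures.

B ≈ 6.48×10⁻⁶ T

On axis B = (μ₀/4π)·2m/r³.
B = 2·(10⁻⁷)·(1.39) / (0.350)³ = 6.484×10⁻⁶ T.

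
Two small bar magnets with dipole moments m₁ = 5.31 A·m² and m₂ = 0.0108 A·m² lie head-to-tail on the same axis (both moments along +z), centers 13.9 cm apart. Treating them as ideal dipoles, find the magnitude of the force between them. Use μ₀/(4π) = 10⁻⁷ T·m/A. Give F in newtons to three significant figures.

On-axis B of dipole 1: B = (μ₀/4π)·2m₁/r³. Force on dipole 2: F = m₂·dB/dr.
dB/dr = −(μ₀/4π)·6m₁/r⁴, so |F| = (μ₀/4π)·6m₁m₂/r⁴.
F = 6(10⁻⁷)(5.31)(0.0108)/(0.139)⁴ = 9.217×10⁻⁵ N.

F ≈ 9.22×10⁻⁵ N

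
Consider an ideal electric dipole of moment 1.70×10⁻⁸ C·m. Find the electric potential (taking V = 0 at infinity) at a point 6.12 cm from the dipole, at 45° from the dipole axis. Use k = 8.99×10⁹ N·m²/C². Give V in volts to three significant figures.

V ≈ 2.89×10⁴ V

The dipole potential is V = kp cosθ / r².
V = (8.99×10⁹)(1.70×10⁻⁸)·cos45° / (0.0612)² = 2.885×10⁴ V.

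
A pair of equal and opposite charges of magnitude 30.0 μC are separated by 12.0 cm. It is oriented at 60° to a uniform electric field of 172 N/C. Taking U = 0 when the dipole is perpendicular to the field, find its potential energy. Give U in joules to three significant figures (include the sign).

Dipole moment p = qd = (3.00×10⁻⁵ C)(0.120 m) = 3.60×10⁻⁶ C·m.
U = −p·E = −pE cosθ.
U = −(3.60×10⁻⁶)(172)·cos60° = -3.096×10⁻⁴ J.

U ≈ -3.10×10⁻⁴ J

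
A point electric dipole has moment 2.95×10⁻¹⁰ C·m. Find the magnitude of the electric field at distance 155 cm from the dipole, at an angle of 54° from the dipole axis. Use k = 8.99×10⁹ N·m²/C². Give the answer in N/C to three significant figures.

At angle θ the dipole field magnitude is E = (kp/r³)·√(1 + 3cos²θ).
kp/r³ = (8.99×10⁹)(2.95×10⁻¹⁰) / (1.55)³ = 0.7122 N/C.
√(1 + 3cos²54°) = √(1 + 3·0.3455) = √2.0365 ≈ 1.4271.
E ≈ 0.7122 × 1.427 = 1.016 N/C.

E ≈ 1.02 N/C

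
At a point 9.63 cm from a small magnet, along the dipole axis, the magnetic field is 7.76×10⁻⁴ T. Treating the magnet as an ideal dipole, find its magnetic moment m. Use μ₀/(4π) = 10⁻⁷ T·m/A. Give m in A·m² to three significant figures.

m ≈ 3.47 A·m²

On axis B = (μ₀/4π)·2m/r³, so m = Br³·4π/(μ₀·2).
m = (7.76×10⁻⁴)·(0.0963)³ / (2·10⁻⁷) = 3.465 A·m².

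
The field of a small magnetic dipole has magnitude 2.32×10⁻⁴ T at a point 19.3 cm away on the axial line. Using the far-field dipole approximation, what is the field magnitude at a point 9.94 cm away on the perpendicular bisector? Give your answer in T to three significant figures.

B ≈ 8.49×10⁻⁴ T

Dipole fields scale as 1/r³ in the far field.
The axial field is twice the equatorial field at the same r, so the geometry factor is 1/2.
B₂ = B₁ · (1/2) · (r₁/r₂)³ = 2.32×10⁻⁴ · 0.5 · (19.3/9.94)³.
(r₁/r₂)³ = (1.942)³ = 7.32.
B₂ ≈ 8.491×10⁻⁴ T.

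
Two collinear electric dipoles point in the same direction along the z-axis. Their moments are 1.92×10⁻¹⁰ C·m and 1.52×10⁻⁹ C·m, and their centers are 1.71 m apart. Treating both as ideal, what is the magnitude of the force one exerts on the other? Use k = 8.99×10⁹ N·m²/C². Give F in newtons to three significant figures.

F ≈ 1.84×10⁻⁹ N

On-axis field of dipole 1 at distance r: E = 2kp₁/r³. Force on dipole 2 is F = p₂·dE/dr (gradient along axis).
dE/dr = −6kp₁/r⁴, so |F| = 6kp₁p₂/r⁴ (attractive for aligned moments).
F = 6(8.99×10⁹)(1.92×10⁻¹⁰)(1.52×10⁻⁹)/(1.71)⁴ = 1.841×10⁻⁹ N.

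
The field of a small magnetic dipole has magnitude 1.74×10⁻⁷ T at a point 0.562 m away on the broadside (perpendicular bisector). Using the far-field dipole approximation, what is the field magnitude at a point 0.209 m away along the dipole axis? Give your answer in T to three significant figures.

B ≈ 6.77×10⁻⁶ T

Dipole fields scale as 1/r³ in the far field.
The axial field is twice the equatorial field at the same r, so the geometry factor is 2/1.
B₂ = B₁ · (2/1) · (r₁/r₂)³ = 1.74×10⁻⁷ · 2 · (0.562/0.209)³.
(r₁/r₂)³ = (2.689)³ = 19.44.
B₂ ≈ 6.766×10⁻⁶ T.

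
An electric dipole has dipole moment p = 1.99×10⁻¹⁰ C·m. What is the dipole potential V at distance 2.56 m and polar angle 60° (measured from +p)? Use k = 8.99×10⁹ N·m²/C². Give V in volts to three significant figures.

V ≈ 0.136 V

The dipole potential is V = kp cosθ / r².
V = (8.99×10⁹)(1.99×10⁻¹⁰)·cos60° / (2.56)² = 0.1365 V.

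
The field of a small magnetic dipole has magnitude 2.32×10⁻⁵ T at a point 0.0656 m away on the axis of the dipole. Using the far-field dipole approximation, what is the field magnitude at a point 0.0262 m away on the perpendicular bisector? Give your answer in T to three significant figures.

B ≈ 1.82×10⁻⁴ T

Dipole fields scale as 1/r³ in the far field.
The axial field is twice the equatorial field at the same r, so the geometry factor is 1/2.
B₂ = B₁ · (1/2) · (r₁/r₂)³ = 2.32×10⁻⁵ · 0.5 · (0.0656/0.0262)³.
(r₁/r₂)³ = (2.504)³ = 15.7.
B₂ ≈ 1.821×10⁻⁴ T.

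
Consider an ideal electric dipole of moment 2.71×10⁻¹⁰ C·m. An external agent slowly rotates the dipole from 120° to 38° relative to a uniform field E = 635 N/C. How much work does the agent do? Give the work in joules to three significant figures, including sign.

W ≈ -2.22×10⁻⁷ J

W_ext = ΔU = U(θ₂) − U(θ₁) = −pE cosθ₂ − (−pE cosθ₁) = pE(cosθ₁ − cosθ₂).
W = (2.71×10⁻¹⁰)(635)·(cos120° − cos38°) = (1.721×10⁻⁷)·(-1.2880) = -2.216×10⁻⁷ J.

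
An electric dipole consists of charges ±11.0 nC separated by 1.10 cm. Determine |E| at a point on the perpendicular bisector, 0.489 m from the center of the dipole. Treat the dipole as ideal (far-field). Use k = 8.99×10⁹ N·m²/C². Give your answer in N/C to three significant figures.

E ≈ 9.30 N/C

Dipole moment p = qd = (1.10×10⁻⁸ C)(0.0110 m) = 1.21×10⁻¹⁰ C·m.
On the perpendicular bisector E = kp/r³ (half the axial value at the same distance).
E = (8.99×10⁹)(1.21×10⁻¹⁰) / (0.489)³ = 9.303 N/C.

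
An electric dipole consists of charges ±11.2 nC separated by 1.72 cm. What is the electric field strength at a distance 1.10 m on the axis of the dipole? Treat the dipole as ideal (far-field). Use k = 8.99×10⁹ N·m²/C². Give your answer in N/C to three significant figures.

Dipole moment p = qd = (1.12×10⁻⁸ C)(0.0172 m) = 1.926×10⁻¹⁰ C·m.
On the dipole axis E = 2kp/r³.
E = 2·(8.99×10⁹)(1.926×10⁻¹⁰) / (1.10)³ = 2.602 N/C.

E ≈ 2.60 N/C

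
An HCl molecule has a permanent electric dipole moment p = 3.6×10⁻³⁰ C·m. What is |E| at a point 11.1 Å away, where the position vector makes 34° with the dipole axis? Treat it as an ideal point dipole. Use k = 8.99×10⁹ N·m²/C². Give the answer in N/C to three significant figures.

E ≈ 4.14×10⁷ N/C

At angle θ the dipole field magnitude is E = (kp/r³)·√(1 + 3cos²θ).
kp/r³ = (8.99×10⁹)(3.60×10⁻³⁰) / (1.11×10⁻⁹)³ = 2.366×10⁷ N/C.
√(1 + 3cos²34°) = √(1 + 3·0.6873) = √3.0619 ≈ 1.7498.
E ≈ 2.366×10⁷ × 1.750 = 4.141×10⁷ N/C.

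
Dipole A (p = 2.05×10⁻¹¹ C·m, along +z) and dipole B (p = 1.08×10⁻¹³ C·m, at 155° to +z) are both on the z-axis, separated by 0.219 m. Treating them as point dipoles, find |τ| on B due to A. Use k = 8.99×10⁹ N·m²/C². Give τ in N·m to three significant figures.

The second dipole sits on the axis of the first, so the field there is axial: E₁ = 2kp₁/r³ along +z.
E₁ = 2(8.99×10⁹)(2.05×10⁻¹¹)/(0.219)³ = 35.09 N/C.
Torque on the second dipole: τ = p₂ E₁ sinθ.
τ = (1.08×10⁻¹³)(35.09)·sin155° = 1.602×10⁻¹² N·m.

τ ≈ 1.60×10⁻¹² N·m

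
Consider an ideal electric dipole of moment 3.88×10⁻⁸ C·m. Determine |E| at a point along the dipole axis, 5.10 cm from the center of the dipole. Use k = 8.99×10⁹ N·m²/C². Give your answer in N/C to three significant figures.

E ≈ 5.26×10⁶ N/C

On the dipole axis E = 2kp/r³.
E = 2·(8.99×10⁹)(3.88×10⁻⁸) / (0.0510)³ = 5.259×10⁶ N/C.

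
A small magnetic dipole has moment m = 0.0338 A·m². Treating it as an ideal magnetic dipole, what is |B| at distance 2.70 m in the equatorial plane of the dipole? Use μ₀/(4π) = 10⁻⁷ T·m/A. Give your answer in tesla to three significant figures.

B ≈ 1.72×10⁻¹⁰ T

In the equatorial plane B = (μ₀/4π)·m/r³ (half the axial value).
B = (10⁻⁷)·(0.0338) / (2.70)³ = 1.717×10⁻¹⁰ T.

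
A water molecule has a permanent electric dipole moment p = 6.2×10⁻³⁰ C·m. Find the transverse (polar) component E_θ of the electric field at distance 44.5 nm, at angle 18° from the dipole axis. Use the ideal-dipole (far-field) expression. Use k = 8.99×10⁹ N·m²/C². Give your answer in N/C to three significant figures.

E_θ ≈ 195 N/C

For a dipole, E_θ = (kp sinθ)/r³.
kp/r³ = (8.99×10⁹)(6.20×10⁻³⁰)/(4.45×10⁻⁸)³ = 632.5 N/C.
E_θ = 632.5·sin18° = 195.5 N/C.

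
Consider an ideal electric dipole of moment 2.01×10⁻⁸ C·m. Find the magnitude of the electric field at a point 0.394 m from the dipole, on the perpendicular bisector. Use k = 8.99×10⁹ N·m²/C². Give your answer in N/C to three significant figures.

E ≈ 2950 N/C

On the perpendicular bisector E = kp/r³ (half the axial value at the same distance).
E = (8.99×10⁹)(2.01×10⁻⁸) / (0.394)³ = 2954 N/C.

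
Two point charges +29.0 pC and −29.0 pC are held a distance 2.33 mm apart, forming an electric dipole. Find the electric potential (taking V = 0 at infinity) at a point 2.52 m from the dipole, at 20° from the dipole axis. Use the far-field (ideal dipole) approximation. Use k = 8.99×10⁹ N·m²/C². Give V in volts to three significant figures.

V ≈ 8.99×10⁻⁵ V

Dipole moment p = qd = (2.90×10⁻¹¹ C)(0.00233 m) = 6.757×10⁻¹⁴ C·m.
The dipole potential is V = kp cosθ / r².
V = (8.99×10⁹)(6.757×10⁻¹⁴)·cos20° / (2.52)² = 8.989×10⁻⁵ V.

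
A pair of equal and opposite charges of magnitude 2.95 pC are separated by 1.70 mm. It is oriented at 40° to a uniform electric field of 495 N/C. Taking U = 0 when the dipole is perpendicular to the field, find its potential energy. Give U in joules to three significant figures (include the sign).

U ≈ -1.90×10⁻¹² J

Dipole moment p = qd = (2.95×10⁻¹² C)(0.00170 m) = 5.015×10⁻¹⁵ C·m.
U = −p·E = −pE cosθ.
U = −(5.015×10⁻¹⁵)(495)·cos40° = -1.902×10⁻¹² J.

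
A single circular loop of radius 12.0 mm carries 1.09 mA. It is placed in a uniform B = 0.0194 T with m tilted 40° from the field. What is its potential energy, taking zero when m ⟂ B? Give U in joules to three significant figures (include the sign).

U ≈ -7.33×10⁻⁹ J

Magnetic moment m = IA = Iπa² = (0.00109)·π·(0.0120)² = 4.931×10⁻⁷ A·m².
U = −m·B = −mB cosθ.
U = −(4.931×10⁻⁷)(0.0194)·cos40° = -7.328×10⁻⁹ J.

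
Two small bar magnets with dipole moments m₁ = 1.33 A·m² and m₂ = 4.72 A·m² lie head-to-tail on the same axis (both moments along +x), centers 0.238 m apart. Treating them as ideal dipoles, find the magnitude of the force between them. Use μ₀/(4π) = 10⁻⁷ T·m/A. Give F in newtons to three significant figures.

On-axis B of dipole 1: B = (μ₀/4π)·2m₁/r³. Force on dipole 2: F = m₂·dB/dr.
dB/dr = −(μ₀/4π)·6m₁/r⁴, so |F| = (μ₀/4π)·6m₁m₂/r⁴.
F = 6(10⁻⁷)(1.33)(4.72)/(0.238)⁴ = 0.001174 N.

F ≈ 0.00117 N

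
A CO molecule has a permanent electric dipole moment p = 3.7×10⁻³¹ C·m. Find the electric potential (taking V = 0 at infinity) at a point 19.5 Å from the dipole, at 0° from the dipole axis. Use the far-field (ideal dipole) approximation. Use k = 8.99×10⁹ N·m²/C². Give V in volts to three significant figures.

The dipole potential is V = kp cosθ / r².
V = (8.99×10⁹)(3.70×10⁻³¹)·cos0° / (1.95×10⁻⁹)² = 8.748×10⁻⁴ V.

V ≈ 8.75×10⁻⁴ V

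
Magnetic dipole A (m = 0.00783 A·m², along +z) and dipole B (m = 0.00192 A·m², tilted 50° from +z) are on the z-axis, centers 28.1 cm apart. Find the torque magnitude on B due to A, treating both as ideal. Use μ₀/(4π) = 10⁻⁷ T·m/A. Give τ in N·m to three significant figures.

Dipole B is on the axis of dipole A, so B₁ there is axial: B₁ = (μ₀/4π)·2m₁/r³ along +z.
B₁ = 2(10⁻⁷)(0.00783)/(0.281)³ = 7.058×10⁻⁸ T.
τ = m₂ B₁ sinθ.
τ = (0.00192)(7.058×10⁻⁸)·sin50° = 1.038×10⁻¹⁰ N·m.

τ ≈ 1.04×10⁻¹⁰ N·m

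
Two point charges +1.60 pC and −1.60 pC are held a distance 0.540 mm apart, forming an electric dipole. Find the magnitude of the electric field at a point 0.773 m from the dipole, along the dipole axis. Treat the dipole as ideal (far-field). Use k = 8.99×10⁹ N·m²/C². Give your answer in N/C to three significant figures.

Dipole moment p = qd = (1.60×10⁻¹² C)(5.40×10⁻⁴ m) = 8.64×10⁻¹⁶ C·m.
On the dipole axis E = 2kp/r³.
E = 2·(8.99×10⁹)(8.64×10⁻¹⁶) / (0.773)³ = 3.363×10⁻⁵ N/C.

E ≈ 3.36×10⁻⁵ N/C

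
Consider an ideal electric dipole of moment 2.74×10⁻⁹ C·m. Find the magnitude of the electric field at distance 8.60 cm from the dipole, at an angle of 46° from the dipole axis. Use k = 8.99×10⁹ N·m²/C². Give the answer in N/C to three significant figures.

At angle θ the dipole field magnitude is E = (kp/r³)·√(1 + 3cos²θ).
kp/r³ = (8.99×10⁹)(2.74×10⁻⁹) / (0.0860)³ = 3.873×10⁴ N/C.
√(1 + 3cos²46°) = √(1 + 3·0.4826) = √2.4477 ≈ 1.5645.
E ≈ 3.873×10⁴ × 1.564 = 6.059×10⁴ N/C.

E ≈ 6.06×10⁴ N/C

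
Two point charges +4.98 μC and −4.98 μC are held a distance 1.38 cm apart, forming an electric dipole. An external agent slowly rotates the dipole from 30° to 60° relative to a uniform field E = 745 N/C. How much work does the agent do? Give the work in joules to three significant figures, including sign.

Dipole moment p = qd = (4.98×10⁻⁶ C)(0.0138 m) = 6.872×10⁻⁸ C·m.
W_ext = ΔU = U(θ₂) − U(θ₁) = −pE cosθ₂ − (−pE cosθ₁) = pE(cosθ₁ − cosθ₂).
W = (6.872×10⁻⁸)(745)·(cos30° − cos60°) = (5.120×10⁻⁵)·(+0.3660) = 1.874×10⁻⁵ J.

W ≈ 1.87×10⁻⁵ J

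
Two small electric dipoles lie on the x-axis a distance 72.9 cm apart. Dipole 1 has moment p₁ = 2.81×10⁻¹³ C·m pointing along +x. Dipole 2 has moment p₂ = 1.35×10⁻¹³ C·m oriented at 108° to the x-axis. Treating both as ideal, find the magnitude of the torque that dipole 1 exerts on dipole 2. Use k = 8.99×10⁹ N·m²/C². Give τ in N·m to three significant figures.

τ ≈ 1.67×10⁻¹⁵ N·m

The second dipole sits on the axis of the first, so the field there is axial: E₁ = 2kp₁/r³ along +x.
E₁ = 2(8.99×10⁹)(2.81×10⁻¹³)/(0.729)³ = 0.01304 N/C.
Torque on the second dipole: τ = p₂ E₁ sinθ.
τ = (1.35×10⁻¹³)(0.01304)·sin108° = 1.674×10⁻¹⁵ N·m.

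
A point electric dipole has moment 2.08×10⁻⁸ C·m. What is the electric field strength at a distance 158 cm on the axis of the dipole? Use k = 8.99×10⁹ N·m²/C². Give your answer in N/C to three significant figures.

On the dipole axis E = 2kp/r³.
E = 2·(8.99×10⁹)(2.08×10⁻⁸) / (1.58)³ = 94.82 N/C.

E ≈ 94.8 N/C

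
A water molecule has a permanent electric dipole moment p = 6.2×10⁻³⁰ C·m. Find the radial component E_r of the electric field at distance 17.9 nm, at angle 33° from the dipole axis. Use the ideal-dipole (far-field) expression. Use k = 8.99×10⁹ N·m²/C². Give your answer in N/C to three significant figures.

For a dipole, E_r = (2kp cosθ)/r³.
kp/r³ = (8.99×10⁹)(6.20×10⁻³⁰)/(1.79×10⁻⁸)³ = 9718 N/C.
E_r = 2·9718·cos33° = 1.630×10⁴ N/C.

E_r ≈ 1.63×10⁴ N/C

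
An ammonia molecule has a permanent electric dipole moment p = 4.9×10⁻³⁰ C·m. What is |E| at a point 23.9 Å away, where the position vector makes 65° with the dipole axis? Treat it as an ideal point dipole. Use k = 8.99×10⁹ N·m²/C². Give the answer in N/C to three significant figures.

At angle θ the dipole field magnitude is E = (kp/r³)·√(1 + 3cos²θ).
kp/r³ = (8.99×10⁹)(4.90×10⁻³⁰) / (2.39×10⁻⁹)³ = 3.227×10⁶ N/C.
√(1 + 3cos²65°) = √(1 + 3·0.1786) = √1.5358 ≈ 1.2393.
E ≈ 3.227×10⁶ × 1.239 = 3.999×10⁶ N/C.

E ≈ 4.00×10⁶ N/C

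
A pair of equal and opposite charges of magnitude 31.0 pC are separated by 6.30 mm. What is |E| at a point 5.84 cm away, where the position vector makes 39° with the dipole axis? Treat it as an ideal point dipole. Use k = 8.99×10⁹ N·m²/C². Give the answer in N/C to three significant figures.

E ≈ 14.8 N/C

Dipole moment p = qd = (3.10×10⁻¹¹ C)(0.00630 m) = 1.953×10⁻¹³ C·m.
At angle θ the dipole field magnitude is E = (kp/r³)·√(1 + 3cos²θ).
kp/r³ = (8.99×10⁹)(1.953×10⁻¹³) / (0.0584)³ = 8.815 N/C.
√(1 + 3cos²39°) = √(1 + 3·0.6040) = √2.8119 ≈ 1.6769.
E ≈ 8.815 × 1.677 = 14.78 N/C.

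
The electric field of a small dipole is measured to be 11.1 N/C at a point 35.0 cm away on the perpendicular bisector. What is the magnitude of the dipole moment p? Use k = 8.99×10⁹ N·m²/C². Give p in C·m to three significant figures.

p ≈ 5.29×10⁻¹¹ C·m

In the equatorial plane E = kp/r³, so p = Er³/(k).
p = (11.1)·(0.350)³ / (8.99×10⁹) = 5.294×10⁻¹¹ C·m.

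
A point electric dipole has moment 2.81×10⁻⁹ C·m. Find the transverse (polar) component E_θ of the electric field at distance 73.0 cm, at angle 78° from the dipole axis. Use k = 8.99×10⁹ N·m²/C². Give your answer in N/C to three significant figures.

E_θ ≈ 63.5 N/C

For a dipole, E_θ = (kp sinθ)/r³.
kp/r³ = (8.99×10⁹)(2.81×10⁻⁹)/(0.730)³ = 64.94 N/C.
E_θ = 64.94·sin78° = 63.52 N/C.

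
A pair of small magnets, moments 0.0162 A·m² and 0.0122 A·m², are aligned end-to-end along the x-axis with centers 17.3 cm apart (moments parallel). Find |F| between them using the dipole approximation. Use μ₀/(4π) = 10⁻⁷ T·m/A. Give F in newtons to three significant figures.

F ≈ 1.32×10⁻⁷ N

On-axis B of dipole 1: B = (μ₀/4π)·2m₁/r³. Force on dipole 2: F = m₂·dB/dr.
dB/dr = −(μ₀/4π)·6m₁/r⁴, so |F| = (μ₀/4π)·6m₁m₂/r⁴.
F = 6(10⁻⁷)(0.0162)(0.0122)/(0.173)⁴ = 1.324×10⁻⁷ N.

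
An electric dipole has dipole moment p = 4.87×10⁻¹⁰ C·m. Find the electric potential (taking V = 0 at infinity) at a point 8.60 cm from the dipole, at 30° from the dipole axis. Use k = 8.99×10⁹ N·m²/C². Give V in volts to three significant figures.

The dipole potential is V = kp cosθ / r².
V = (8.99×10⁹)(4.87×10⁻¹⁰)·cos30° / (0.0860)² = 512.7 V.

V ≈ 513 V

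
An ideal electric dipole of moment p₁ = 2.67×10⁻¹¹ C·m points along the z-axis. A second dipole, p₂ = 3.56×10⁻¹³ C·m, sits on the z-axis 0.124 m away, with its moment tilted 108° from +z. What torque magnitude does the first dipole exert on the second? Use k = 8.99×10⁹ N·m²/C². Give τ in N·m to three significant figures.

The second dipole sits on the axis of the first, so the field there is axial: E₁ = 2kp₁/r³ along +z.
E₁ = 2(8.99×10⁹)(2.67×10⁻¹¹)/(0.124)³ = 251.8 N/C.
Torque on the second dipole: τ = p₂ E₁ sinθ.
τ = (3.56×10⁻¹³)(251.8)·sin108° = 8.525×10⁻¹¹ N·m.

τ ≈ 8.52×10⁻¹¹ N·m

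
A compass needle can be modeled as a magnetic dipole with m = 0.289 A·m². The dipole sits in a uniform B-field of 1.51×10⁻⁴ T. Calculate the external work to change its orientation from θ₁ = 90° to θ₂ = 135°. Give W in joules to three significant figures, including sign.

W ≈ 3.09×10⁻⁵ J

W_ext = ΔU = −mB cosθ₂ + mB cosθ₁ = mB(cosθ₁ − cosθ₂).
W = (0.289)(1.51×10⁻⁴)·(cos90° − cos135°) = (4.364×10⁻⁵)·(+0.7071) = 3.086×10⁻⁵ J.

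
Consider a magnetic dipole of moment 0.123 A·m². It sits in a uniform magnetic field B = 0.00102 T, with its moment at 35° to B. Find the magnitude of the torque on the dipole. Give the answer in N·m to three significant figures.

τ ≈ 7.20×10⁻⁵ N·m

Torque on a magnetic dipole: τ = mB sinθ.
τ = (0.123)(0.00102)·sin35° = 7.196×10⁻⁵ N·m.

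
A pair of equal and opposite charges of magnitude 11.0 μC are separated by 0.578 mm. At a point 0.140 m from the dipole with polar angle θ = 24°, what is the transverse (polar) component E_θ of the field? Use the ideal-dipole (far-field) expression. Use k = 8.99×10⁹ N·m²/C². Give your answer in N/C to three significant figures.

E_θ ≈ 8470 N/C

Dipole moment p = qd = (1.10×10⁻⁵ C)(5.78×10⁻⁴ m) = 6.358×10⁻⁹ C·m.
For a dipole, E_θ = (kp sinθ)/r³.
kp/r³ = (8.99×10⁹)(6.358×10⁻⁹)/(0.140)³ = 2.083×10⁴ N/C.
E_θ = 2.083×10⁴·sin24° = 8472 N/C.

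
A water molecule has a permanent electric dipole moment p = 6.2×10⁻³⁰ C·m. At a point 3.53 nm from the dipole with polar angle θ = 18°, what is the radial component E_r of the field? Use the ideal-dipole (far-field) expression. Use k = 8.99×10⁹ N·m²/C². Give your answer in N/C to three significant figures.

E_r ≈ 2.41×10⁶ N/C

For a dipole, E_r = (2kp cosθ)/r³.
kp/r³ = (8.99×10⁹)(6.20×10⁻³⁰)/(3.53×10⁻⁹)³ = 1.267×10⁶ N/C.
E_r = 2·1.267×10⁶·cos18° = 2.410×10⁶ N/C.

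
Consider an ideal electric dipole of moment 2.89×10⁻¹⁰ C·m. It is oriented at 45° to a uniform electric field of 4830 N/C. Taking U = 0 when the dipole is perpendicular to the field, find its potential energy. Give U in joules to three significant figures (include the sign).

U = −p·E = −pE cosθ.
U = −(2.89×10⁻¹⁰)(4830)·cos45° = -9.870×10⁻⁷ J.

U ≈ -9.87×10⁻⁷ J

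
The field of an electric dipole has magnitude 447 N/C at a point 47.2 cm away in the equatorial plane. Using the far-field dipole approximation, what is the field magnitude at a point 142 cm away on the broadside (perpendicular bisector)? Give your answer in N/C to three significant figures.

E ≈ 16.4 N/C

Dipole fields scale as 1/r³ in the far field; the geometry is the same at both points.
E₂ = E₁ · (r₁/r₂)³ = 447 · (47.2/142)³.
(r₁/r₂)³ = (0.3324)³ = 0.03672.
E₂ ≈ 16.42 N/C.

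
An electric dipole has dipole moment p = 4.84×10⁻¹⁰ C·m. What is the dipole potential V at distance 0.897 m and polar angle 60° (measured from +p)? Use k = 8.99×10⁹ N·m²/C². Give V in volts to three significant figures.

V ≈ 2.70 V

The dipole potential is V = kp cosθ / r².
V = (8.99×10⁹)(4.84×10⁻¹⁰)·cos60° / (0.897)² = 2.704 V.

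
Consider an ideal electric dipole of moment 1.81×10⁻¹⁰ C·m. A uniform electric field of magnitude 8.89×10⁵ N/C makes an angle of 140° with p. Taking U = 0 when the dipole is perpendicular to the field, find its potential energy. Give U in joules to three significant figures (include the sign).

U = −p·E = −pE cosθ.
U = −(1.81×10⁻¹⁰)(8.89×10⁵)·cos140° = 1.233×10⁻⁴ J.

U ≈ 1.23×10⁻⁴ J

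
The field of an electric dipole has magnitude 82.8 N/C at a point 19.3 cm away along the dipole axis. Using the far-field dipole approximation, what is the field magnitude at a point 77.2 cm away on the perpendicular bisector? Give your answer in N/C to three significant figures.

Dipole fields scale as 1/r³ in the far field.
The axial field is twice the equatorial field at the same r, so the geometry factor is 1/2.
E₂ = E₁ · (1/2) · (r₁/r₂)³ = 82.8 · 0.5 · (19.3/77.2)³.
(r₁/r₂)³ = (0.25)³ = 0.01562.
E₂ ≈ 0.6469 N/C.

E ≈ 0.647 N/C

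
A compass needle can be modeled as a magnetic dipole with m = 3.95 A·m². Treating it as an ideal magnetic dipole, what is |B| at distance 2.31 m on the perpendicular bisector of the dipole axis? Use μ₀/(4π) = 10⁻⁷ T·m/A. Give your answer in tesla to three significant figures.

B ≈ 3.20×10⁻⁸ T

In the equatorial plane B = (μ₀/4π)·m/r³ (half the axial value).
B = (10⁻⁷)·(3.95) / (2.31)³ = 3.205×10⁻⁸ T.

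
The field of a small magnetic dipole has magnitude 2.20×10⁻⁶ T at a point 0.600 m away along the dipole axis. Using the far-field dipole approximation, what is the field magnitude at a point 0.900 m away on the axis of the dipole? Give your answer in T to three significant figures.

Dipole fields scale as 1/r³ in the far field; the geometry is the same at both points.
B₂ = B₁ · (r₁/r₂)³ = 2.20×10⁻⁶ · (0.600/0.900)³.
(r₁/r₂)³ = (0.6667)³ = 0.2963.
B₂ ≈ 6.519×10⁻⁷ T.

B ≈ 6.52×10⁻⁷ T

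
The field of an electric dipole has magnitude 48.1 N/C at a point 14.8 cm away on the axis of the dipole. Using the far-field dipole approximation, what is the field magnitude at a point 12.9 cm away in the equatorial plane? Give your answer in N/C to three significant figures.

E ≈ 36.3 N/C

Dipole fields scale as 1/r³ in the far field.
The axial field is twice the equatorial field at the same r, so the geometry factor is 1/2.
E₂ = E₁ · (1/2) · (r₁/r₂)³ = 48.1 · 0.5 · (14.8/12.9)³.
(r₁/r₂)³ = (1.147)³ = 1.51.
E₂ ≈ 36.32 N/C.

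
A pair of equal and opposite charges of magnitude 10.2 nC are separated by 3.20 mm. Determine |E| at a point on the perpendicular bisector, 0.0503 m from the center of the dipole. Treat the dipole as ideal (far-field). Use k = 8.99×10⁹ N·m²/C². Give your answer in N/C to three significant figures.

E ≈ 2310 N/C

Dipole moment p = qd = (1.02×10⁻⁸ C)(0.00320 m) = 3.264×10⁻¹¹ C·m.
On the perpendicular bisector E = kp/r³ (half the axial value at the same distance).
E = (8.99×10⁹)(3.264×10⁻¹¹) / (0.0503)³ = 2306 N/C.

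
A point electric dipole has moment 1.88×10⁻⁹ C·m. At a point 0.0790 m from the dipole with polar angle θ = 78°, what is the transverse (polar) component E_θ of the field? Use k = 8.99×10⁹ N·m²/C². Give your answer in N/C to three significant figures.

E_θ ≈ 3.35×10⁴ N/C

For a dipole, E_θ = (kp sinθ)/r³.
kp/r³ = (8.99×10⁹)(1.88×10⁻⁹)/(0.0790)³ = 3.428×10⁴ N/C.
E_θ = 3.428×10⁴·sin78° = 3.353×10⁴ N/C.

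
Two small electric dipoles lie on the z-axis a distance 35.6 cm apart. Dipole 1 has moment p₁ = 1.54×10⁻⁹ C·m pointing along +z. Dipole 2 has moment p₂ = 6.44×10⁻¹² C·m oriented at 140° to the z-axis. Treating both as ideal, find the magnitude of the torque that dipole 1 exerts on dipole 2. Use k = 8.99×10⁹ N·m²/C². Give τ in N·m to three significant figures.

τ ≈ 2.54×10⁻⁹ N·m

The second dipole sits on the axis of the first, so the field there is axial: E₁ = 2kp₁/r³ along +z.
E₁ = 2(8.99×10⁹)(1.54×10⁻⁹)/(0.356)³ = 613.7 N/C.
Torque on the second dipole: τ = p₂ E₁ sinθ.
τ = (6.44×10⁻¹²)(613.7)·sin140° = 2.540×10⁻⁹ N·m.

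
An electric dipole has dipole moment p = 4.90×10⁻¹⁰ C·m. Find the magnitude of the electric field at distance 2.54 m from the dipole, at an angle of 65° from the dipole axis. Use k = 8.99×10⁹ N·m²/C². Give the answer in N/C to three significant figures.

At angle θ the dipole field magnitude is E = (kp/r³)·√(1 + 3cos²θ).
kp/r³ = (8.99×10⁹)(4.90×10⁻¹⁰) / (2.54)³ = 0.2688 N/C.
√(1 + 3cos²65°) = √(1 + 3·0.1786) = √1.5358 ≈ 1.2393.
E ≈ 0.2688 × 1.239 = 0.3331 N/C.

E ≈ 0.333 N/C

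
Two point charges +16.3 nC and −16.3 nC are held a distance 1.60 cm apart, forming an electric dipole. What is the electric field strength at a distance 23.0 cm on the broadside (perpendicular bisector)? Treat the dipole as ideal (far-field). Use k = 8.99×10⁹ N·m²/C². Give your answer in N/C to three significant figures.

Dipole moment p = qd = (1.63×10⁻⁸ C)(0.0160 m) = 2.608×10⁻¹⁰ C·m.
In the equatorial plane E = kp/r³.
E = (8.99×10⁹)(2.608×10⁻¹⁰) / (0.230)³ = 192.7 N/C.

E ≈ 193 N/C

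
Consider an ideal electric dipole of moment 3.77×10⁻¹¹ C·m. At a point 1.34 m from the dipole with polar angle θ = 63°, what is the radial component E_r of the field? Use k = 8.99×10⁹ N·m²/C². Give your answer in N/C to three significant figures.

For a dipole, E_r = (2kp cosθ)/r³.
kp/r³ = (8.99×10⁹)(3.77×10⁻¹¹)/(1.34)³ = 0.1409 N/C.
E_r = 2·0.1409·cos63° = 0.1279 N/C.

E_r ≈ 0.128 N/C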